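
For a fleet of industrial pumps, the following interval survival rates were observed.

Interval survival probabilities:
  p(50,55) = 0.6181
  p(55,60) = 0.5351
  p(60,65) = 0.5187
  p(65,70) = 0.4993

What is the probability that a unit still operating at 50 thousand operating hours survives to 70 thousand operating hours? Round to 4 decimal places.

0.0857

Chaining the interval survival probabilities: 0.6181 × 0.5351 × 0.5187 × 0.4993.
= 0.085659.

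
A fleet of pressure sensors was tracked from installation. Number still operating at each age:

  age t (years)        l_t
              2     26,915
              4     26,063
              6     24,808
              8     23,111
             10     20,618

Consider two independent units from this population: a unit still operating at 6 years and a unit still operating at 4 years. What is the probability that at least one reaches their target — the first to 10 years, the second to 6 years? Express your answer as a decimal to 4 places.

0.9919

p₁ = l_10/l_6 = 20,618/24,808 = 0.831103; p₂ = l_6/l_4 = 24,808/26,063 = 0.951847.
P(at least one) = 1 − (1−p₁)(1−p₂) = 1 − 0.168897 × 0.048153 = 0.991867.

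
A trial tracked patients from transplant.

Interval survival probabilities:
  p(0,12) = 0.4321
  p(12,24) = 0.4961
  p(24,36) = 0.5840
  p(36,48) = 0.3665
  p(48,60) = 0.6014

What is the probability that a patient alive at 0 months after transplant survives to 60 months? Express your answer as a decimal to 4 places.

Chaining the interval survival probabilities: 0.4321 × 0.4961 × 0.5840 × 0.3665 × 0.6014.
= 0.027593.

0.0276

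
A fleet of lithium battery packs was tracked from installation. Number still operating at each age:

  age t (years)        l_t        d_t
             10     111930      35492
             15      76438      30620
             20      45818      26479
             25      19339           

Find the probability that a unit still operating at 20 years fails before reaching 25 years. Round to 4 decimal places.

P(fail before 25 | operational at 20) = 1 − l_25/l_20 = 1 − 19339/45818 = (26479)/45818 = 0.577917.

0.5779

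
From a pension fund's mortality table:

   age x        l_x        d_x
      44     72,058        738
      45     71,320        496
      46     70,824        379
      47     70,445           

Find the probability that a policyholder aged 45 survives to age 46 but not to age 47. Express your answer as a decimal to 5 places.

0.00531

This is the probability of reaching 46 but not 47, conditional on being alive at 45: (l_46 − l_47) / l_45.
= (70,824 − 70,445) / 71,320 = 379 / 71,320 = 0.005314.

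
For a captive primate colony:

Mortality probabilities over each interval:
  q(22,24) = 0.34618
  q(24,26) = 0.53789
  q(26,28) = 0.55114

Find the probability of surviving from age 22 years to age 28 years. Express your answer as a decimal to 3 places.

0.136

Chaining the interval survival probabilities: (1 − 0.34618) × (1 − 0.53789) × (1 − 0.55114).
= 0.65382 × 0.46211 × 0.44886 = 0.135617.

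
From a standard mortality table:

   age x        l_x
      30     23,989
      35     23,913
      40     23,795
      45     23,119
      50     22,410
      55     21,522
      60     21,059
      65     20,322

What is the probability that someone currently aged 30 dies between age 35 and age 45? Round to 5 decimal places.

We want 5|10q30 = (l_35 − l_45)/l_30.
This is the probability of reaching 35 but not 45, conditional on being alive at 30: (l_35 − l_45) / l_30.
= (23,913 − 23,119) / 23,989 = 794 / 23,989 = 0.033099.

0.03310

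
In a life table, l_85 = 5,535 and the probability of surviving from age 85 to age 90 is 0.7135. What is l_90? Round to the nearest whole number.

3949

l_90 = l_85 × p = 5,535 × 0.7135 = 3949.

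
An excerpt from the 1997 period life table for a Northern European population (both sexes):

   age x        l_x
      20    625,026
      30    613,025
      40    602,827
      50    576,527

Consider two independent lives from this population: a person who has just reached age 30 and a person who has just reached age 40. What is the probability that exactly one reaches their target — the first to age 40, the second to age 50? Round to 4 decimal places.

0.0588

p₁ = l_40/l_30 = 602,827/613,025 = 0.983364; p₂ = l_50/l_40 = 576,527/602,827 = 0.956372.
P(exactly one) = p₁(1−p₂) + (1−p₁)p₂ = 0.042902 + 0.015910 = 0.058812.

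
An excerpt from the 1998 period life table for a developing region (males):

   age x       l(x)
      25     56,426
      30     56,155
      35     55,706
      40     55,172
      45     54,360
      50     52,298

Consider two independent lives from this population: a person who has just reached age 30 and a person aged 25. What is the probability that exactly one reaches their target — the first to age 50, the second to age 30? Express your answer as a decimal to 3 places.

0.073

p₁ = l(50)/l(30) = 52,298/56,155 = 0.931315; p₂ = l(30)/l(25) = 56,155/56,426 = 0.995197.
P(exactly one) = p₁(1−p₂) + (1−p₁)p₂ = 0.004473 + 0.068355 = 0.072828.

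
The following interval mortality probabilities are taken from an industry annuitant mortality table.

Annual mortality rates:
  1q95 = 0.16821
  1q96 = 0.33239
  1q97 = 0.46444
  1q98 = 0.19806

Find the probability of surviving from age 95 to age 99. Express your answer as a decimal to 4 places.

Chaining the interval survival probabilities: (1 − 0.16821) × (1 − 0.33239) × (1 − 0.46444) × (1 − 0.19806).
= 0.83179 × 0.66761 × 0.53556 × 0.80194 = 0.238499.

0.2385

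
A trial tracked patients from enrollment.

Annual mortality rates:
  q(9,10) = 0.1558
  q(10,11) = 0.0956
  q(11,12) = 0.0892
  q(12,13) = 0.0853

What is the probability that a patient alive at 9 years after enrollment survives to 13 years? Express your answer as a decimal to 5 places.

0.63607

Survival from 9 to 13 is the product of surviving each interval: (1 − 0.1558) × (1 − 0.0956) × (1 − 0.0892) × (1 − 0.0853).
= 0.8442 × 0.9044 × 0.9108 × 0.9147 = 0.636074.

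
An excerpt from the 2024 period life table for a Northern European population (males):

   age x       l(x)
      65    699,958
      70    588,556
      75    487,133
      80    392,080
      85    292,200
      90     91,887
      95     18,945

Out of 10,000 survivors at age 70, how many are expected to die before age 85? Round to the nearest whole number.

5035

The relevant probability is 1 − 292,200/588,556 = 0.503531.
Expected number = 10,000 × 0.503531 = 5035.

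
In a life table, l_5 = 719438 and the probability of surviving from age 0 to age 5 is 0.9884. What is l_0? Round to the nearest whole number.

727881

l_0 = l_5 / p = 719438 / 0.9884 = 727881.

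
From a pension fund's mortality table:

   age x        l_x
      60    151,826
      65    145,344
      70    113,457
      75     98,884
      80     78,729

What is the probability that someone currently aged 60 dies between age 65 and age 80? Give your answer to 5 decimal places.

0.43876

We want 5|15q60 = (l_65 − l_80)/l_60.
This is the probability of reaching 65 but not 80, conditional on being alive at 60: (l_65 − l_80) / l_60.
= (145,344 − 78,729) / 151,826 = 66,615 / 151,826 = 0.438759.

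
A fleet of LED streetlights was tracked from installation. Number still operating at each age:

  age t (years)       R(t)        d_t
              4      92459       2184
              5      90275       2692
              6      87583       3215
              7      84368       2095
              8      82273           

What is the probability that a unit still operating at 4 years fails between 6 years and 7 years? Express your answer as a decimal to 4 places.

This is the probability of reaching 6 but not 7, conditional on being operational at 4: (R(6) − R(7)) / R(4).
= (87583 − 84368) / 92459 = 3215 / 92459 = 0.034772.

0.0348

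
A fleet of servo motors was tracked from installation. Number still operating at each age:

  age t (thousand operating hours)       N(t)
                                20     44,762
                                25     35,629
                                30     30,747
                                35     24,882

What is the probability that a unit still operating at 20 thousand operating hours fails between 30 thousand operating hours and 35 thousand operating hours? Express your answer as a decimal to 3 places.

0.131

This is the probability of reaching 30 but not 35, conditional on being operational at 20: (N(30) − N(35)) / N(20).
= (30,747 − 24,882) / 44,762 = 5,865 / 44,762 = 0.131026.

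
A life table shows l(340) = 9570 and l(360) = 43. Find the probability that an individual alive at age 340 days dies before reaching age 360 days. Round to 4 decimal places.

0.9955

P(die before 360 | alive at 340) = 1 − l(360)/l(340) = 1 − 43/9570 = (9527)/9570 = 0.995507.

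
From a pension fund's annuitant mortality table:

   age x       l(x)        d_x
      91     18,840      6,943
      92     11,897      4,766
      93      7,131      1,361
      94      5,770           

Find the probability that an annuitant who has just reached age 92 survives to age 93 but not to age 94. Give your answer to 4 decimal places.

0.1144

This is the probability of reaching 93 but not 94, conditional on being alive at 92: (l(93) − l(94)) / l(92).
= (7,131 − 5,770) / 11,897 = 1,361 / 11,897 = 0.114399.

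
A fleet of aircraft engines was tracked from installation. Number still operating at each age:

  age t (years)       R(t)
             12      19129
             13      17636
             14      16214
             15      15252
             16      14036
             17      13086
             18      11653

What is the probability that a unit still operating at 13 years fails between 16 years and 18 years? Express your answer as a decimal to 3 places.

This is the probability of reaching 16 but not 18, conditional on being operational at 13: (R(16) − R(18)) / R(13).
= (14036 − 11653) / 17636 = 2383 / 17636 = 0.135121.

0.135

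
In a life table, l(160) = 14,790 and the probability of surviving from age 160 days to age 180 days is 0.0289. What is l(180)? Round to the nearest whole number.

427

l(180) = l(160) × p = 14,790 × 0.0289 = 427.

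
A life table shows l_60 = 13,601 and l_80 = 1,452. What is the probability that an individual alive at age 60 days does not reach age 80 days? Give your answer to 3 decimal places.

0.893

P(die before 80 | alive at 60) = 1 − l_80/l_60 = 1 − 1,452/13,601 = (12,149)/13,601 = 0.893243.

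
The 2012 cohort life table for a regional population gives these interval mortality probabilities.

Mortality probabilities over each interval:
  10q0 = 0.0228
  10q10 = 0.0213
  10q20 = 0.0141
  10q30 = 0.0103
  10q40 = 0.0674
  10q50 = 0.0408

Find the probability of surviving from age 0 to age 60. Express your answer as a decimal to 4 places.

Survival from 0 to 60 is the product of surviving each interval: (1 − 0.0228) × (1 − 0.0213) × (1 − 0.0141) × (1 − 0.0103) × (1 − 0.0674) × (1 − 0.0408).
= 0.9772 × 0.9787 × 0.9859 × 0.9897 × 0.9326 × 0.9592 = 0.834784.

0.8348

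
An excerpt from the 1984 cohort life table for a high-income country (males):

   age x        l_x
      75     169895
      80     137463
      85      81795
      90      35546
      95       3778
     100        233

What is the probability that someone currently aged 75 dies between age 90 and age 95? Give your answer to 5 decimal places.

This is the probability of reaching 90 but not 95, conditional on being alive at 75: (l_90 − l_95) / l_75.
= (35546 − 3778) / 169895 = 31768 / 169895 = 0.186986.

0.18699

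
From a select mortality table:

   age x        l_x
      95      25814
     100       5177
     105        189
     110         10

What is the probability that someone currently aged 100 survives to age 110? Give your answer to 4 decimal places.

0.0019

We want 10p100 = l_110/l_100.
The conditional survival probability is l_110/l_100 = 10/5177 = 0.001932.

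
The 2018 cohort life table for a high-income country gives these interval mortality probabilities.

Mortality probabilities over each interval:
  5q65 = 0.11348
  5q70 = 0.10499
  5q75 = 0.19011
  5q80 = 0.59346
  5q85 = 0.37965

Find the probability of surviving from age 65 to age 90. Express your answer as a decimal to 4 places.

0.1621

25p65 = (1 − 0.11348) × (1 − 0.10499) × (1 − 0.19011) × (1 − 0.59346) × (1 − 0.37965).
= 0.88652 × 0.89501 × 0.80989 × 0.40654 × 0.62035 = 0.162062.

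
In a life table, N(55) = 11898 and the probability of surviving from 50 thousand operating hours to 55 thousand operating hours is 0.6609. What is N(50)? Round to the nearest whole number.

N(50) = N(55) / p = 11898 / 0.6609 = 18003.

18003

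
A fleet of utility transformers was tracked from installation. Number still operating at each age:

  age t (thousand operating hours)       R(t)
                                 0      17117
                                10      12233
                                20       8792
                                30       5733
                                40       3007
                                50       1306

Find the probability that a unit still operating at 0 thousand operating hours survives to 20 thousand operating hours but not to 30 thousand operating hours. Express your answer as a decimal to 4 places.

This is the probability of reaching 20 but not 30, conditional on being operational at 0: (R(20) − R(30)) / R(0).
= (8792 − 5733) / 17117 = 3059 / 17117 = 0.178711.

0.1787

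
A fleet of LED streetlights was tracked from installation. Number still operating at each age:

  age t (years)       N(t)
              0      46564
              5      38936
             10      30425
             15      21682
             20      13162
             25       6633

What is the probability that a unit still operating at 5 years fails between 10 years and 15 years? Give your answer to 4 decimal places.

0.2245

This is the probability of reaching 10 but not 15, conditional on being operational at 5: (N(10) − N(15)) / N(5).
= (30425 − 21682) / 38936 = 8743 / 38936 = 0.224548.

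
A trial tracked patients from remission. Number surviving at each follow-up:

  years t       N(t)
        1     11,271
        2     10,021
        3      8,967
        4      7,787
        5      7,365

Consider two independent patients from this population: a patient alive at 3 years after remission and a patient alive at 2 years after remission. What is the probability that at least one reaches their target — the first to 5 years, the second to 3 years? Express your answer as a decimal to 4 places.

p₁ = N(5)/N(3) = 7,365/8,967 = 0.821345; p₂ = N(3)/N(2) = 8,967/10,021 = 0.894821.
P(at least one) = 1 − (1−p₁)(1−p₂) = 1 − 0.178655 × 0.105179 = 0.981209.

0.9812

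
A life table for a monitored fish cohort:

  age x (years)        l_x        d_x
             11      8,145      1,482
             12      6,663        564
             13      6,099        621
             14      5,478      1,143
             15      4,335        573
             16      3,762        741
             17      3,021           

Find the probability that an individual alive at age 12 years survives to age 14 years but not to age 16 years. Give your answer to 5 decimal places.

0.25754

This is the probability of reaching 14 but not 16, conditional on being alive at 12: (l_14 − l_16) / l_12.
= (5,478 − 3,762) / 6,663 = 1,716 / 6,663 = 0.257542.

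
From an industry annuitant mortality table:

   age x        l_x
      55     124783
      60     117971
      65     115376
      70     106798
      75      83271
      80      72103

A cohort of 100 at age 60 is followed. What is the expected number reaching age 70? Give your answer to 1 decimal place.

The relevant probability is 106798/117971 = 0.905290.
Expected number = 100 × 0.905290 = 90.5.

90.5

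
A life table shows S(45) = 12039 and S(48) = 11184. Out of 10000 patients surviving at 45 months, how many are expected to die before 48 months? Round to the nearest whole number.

The relevant probability is 1 − 11184/12039 = 0.071019.
Expected number = 10000 × 0.071019 = 710.

710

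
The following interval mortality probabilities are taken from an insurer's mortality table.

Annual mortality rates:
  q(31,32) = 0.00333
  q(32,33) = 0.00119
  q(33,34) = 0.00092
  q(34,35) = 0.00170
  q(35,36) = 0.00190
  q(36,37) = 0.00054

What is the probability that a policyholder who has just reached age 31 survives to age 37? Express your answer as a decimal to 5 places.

Survival from 31 to 37 is the product of surviving each interval: (1 − 0.00333) × (1 − 0.00119) × (1 − 0.00092) × (1 − 0.00170) × (1 − 0.00190) × (1 − 0.00054).
= 0.99667 × 0.99881 × 0.99908 × 0.99830 × 0.99810 × 0.99946 = 0.990456.

0.99046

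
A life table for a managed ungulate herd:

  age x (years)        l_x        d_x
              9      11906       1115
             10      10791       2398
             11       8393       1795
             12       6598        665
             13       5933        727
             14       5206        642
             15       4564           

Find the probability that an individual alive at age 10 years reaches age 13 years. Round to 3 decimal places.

0.550

The conditional survival probability is l_13/l_10 = 5933/10791 = 0.549810.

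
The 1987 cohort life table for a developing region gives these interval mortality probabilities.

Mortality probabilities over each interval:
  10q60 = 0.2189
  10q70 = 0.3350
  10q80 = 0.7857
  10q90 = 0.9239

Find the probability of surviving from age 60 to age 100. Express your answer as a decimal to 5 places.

Chaining the interval survival probabilities: (1 − 0.2189) × (1 − 0.3350) × (1 − 0.7857) × (1 − 0.9239).
= 0.7811 × 0.6650 × 0.2143 × 0.0761 = 0.008471.

0.00847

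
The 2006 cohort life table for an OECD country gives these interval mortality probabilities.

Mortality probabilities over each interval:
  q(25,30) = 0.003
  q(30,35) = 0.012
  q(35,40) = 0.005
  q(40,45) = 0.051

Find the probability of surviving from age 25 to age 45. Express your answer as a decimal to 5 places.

0.93013

The overall survival probability is (1 − 0.003) × (1 − 0.012) × (1 − 0.005) × (1 − 0.051).
= 0.997 × 0.988 × 0.995 × 0.949 = 0.930125.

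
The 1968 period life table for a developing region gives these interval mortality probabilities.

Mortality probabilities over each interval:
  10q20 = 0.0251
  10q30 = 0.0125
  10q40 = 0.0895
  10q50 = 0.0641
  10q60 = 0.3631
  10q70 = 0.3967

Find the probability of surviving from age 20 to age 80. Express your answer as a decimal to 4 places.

60p20 = (1 − 0.0251) × (1 − 0.0125) × (1 − 0.0895) × (1 − 0.0641) × (1 − 0.3631) × (1 − 0.3967).
= 0.9749 × 0.9875 × 0.9105 × 0.9359 × 0.6369 × 0.6033 = 0.315218.

0.3152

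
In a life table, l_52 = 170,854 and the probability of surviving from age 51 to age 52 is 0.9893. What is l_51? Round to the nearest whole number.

172702

l_51 = l_52 / p = 170,854 / 0.9893 = 172702.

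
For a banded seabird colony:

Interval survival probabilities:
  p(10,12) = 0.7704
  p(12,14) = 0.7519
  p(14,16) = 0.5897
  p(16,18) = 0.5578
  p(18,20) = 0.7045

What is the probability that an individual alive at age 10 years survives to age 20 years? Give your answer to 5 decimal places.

0.13424

Survival from 10 to 20 is the product of surviving each interval: 0.7704 × 0.7519 × 0.5897 × 0.5578 × 0.7045.
= 0.134235.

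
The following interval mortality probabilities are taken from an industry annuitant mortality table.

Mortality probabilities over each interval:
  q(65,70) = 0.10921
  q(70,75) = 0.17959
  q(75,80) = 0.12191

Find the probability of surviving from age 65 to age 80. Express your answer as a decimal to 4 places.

The overall survival probability is (1 − 0.10921) × (1 − 0.17959) × (1 − 0.12191).
= 0.89079 × 0.82041 × 0.87809 = 0.641720.

0.6417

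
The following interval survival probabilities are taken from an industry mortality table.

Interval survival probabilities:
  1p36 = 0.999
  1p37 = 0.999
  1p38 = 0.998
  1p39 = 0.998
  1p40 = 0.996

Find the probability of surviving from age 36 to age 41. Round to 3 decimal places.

5p36 = 0.999 × 0.999 × 0.998 × 0.998 × 0.996.
= 0.990037.

0.990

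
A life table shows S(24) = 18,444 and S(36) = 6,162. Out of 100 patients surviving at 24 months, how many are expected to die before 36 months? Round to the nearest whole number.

67

The relevant probability is 1 − 6,162/18,444 = 0.665908.
Expected number = 100 × 0.665908 = 67.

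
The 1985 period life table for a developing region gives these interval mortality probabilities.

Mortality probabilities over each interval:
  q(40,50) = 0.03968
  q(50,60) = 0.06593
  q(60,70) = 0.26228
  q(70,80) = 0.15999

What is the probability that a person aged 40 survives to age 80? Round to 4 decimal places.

0.5559

The overall survival probability is (1 − 0.03968) × (1 − 0.06593) × (1 − 0.26228) × (1 − 0.15999).
= 0.96032 × 0.93407 × 0.73772 × 0.84001 = 0.555868.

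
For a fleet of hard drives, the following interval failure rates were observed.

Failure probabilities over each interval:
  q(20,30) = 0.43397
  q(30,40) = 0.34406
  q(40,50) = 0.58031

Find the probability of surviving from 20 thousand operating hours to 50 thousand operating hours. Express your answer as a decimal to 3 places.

P(survive 20→50) = (1 − 0.43397) × (1 − 0.34406) × (1 − 0.58031).
= 0.56603 × 0.65594 × 0.41969 = 0.155823.

0.156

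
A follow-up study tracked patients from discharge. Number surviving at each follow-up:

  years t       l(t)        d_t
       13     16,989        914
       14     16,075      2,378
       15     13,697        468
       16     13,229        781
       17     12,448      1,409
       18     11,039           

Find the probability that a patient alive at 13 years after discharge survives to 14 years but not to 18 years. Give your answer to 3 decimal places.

This is the probability of reaching 14 but not 18, conditional on being alive at 13: (l(14) − l(18)) / l(13).
= (16,075 − 11,039) / 16,989 = 5,036 / 16,989 = 0.296427.

0.296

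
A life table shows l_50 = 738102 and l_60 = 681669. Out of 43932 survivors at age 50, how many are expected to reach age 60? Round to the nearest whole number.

The relevant probability is 681669/738102 = 0.923543.
Expected number = 43932 × 0.923543 = 40573.

40573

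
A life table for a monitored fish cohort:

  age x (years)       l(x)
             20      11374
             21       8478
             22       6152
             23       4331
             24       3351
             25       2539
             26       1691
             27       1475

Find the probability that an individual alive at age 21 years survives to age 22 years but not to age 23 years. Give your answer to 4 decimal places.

This is the probability of reaching 22 but not 23, conditional on being alive at 21: (l(22) − l(23)) / l(21).
= (6152 − 4331) / 8478 = 1821 / 8478 = 0.214791.

0.2148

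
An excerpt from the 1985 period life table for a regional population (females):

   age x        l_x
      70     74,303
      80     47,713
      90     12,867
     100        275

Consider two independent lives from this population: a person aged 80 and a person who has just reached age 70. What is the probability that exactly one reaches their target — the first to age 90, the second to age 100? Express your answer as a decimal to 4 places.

p₁ = l_90/l_80 = 12,867/47,713 = 0.269675; p₂ = l_100/l_70 = 275/74,303 = 0.003701.
P(exactly one) = p₁(1−p₂) + (1−p₁)p₂ = 0.268677 + 0.002703 = 0.271380.

0.2714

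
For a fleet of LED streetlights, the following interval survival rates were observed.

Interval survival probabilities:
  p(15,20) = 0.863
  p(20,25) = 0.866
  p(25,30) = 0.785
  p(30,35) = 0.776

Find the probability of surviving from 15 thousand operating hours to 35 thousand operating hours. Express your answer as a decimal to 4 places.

0.4553

The overall survival probability is 0.863 × 0.866 × 0.785 × 0.776.
= 0.455261.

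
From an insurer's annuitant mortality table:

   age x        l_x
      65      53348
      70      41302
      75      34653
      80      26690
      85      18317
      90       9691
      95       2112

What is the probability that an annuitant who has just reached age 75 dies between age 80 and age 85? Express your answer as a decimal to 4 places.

We want 5|5q75 = (l_80 − l_85)/l_75.
This is the probability of reaching 80 but not 85, conditional on being alive at 75: (l_80 − l_85) / l_75.
= (26690 − 18317) / 34653 = 8373 / 34653 = 0.241624.

0.2416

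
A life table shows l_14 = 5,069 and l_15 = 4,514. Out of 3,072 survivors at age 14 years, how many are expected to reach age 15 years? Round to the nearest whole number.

2736

The relevant probability is 4,514/5,069 = 0.890511.
Expected number = 3,072 × 0.890511 = 2736.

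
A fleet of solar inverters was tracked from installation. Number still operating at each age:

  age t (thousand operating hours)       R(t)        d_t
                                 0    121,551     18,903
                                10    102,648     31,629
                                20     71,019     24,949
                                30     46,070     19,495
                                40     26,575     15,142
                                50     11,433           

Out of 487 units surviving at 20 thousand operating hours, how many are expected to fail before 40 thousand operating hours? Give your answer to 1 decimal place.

The relevant probability is 1 − 26,575/71,019 = 0.625804.
Expected number = 487 × 0.625804 = 304.8.

304.8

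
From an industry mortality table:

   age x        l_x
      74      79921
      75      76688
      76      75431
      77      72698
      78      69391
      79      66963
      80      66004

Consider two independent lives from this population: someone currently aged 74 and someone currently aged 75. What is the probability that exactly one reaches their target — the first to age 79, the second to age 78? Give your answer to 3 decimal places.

0.226

p₁ = l_79/l_74 = 66963/79921 = 0.837865; p₂ = l_78/l_75 = 69391/76688 = 0.904848.
P(exactly one) = p₁(1−p₂) + (1−p₁)p₂ = 0.079725 + 0.146708 = 0.226432.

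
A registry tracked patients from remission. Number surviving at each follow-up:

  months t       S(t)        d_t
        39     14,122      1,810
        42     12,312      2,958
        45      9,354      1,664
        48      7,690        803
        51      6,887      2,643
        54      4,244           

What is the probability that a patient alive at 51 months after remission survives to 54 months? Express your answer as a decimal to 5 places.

0.61623

The conditional survival probability is S(54)/S(51) = 4,244/6,887 = 0.616233.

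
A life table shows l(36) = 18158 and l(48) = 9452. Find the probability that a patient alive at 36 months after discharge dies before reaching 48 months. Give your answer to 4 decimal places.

0.4795

P(die before 48 | alive at 36) = 1 − l(48)/l(36) = 1 − 9452/18158 = (8706)/18158 = 0.479458.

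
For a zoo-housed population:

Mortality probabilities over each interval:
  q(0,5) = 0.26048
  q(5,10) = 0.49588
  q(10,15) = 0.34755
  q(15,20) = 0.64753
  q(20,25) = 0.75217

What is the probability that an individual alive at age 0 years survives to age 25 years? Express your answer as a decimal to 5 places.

0.02125

Chaining the interval survival probabilities: (1 − 0.26048) × (1 − 0.49588) × (1 − 0.34755) × (1 − 0.64753) × (1 − 0.75217).
= 0.73952 × 0.50412 × 0.65245 × 0.35247 × 0.24783 = 0.021247.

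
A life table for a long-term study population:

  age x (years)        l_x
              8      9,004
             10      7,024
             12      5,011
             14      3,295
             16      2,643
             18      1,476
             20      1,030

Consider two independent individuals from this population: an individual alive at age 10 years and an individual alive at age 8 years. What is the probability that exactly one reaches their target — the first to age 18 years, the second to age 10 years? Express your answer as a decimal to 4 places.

0.6624

p₁ = l_18/l_10 = 1,476/7,024 = 0.210137; p₂ = l_10/l_8 = 7,024/9,004 = 0.780098.
P(exactly one) = p₁(1−p₂) + (1−p₁)p₂ = 0.046210 + 0.616171 = 0.662380.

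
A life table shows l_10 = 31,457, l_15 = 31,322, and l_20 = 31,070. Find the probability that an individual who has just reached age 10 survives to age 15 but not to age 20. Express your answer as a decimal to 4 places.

This is the probability of reaching 15 but not 20, conditional on being alive at 10: (l_15 − l_20) / l_10.
= (31,322 − 31,070) / 31,457 = 252 / 31,457 = 0.008011.

0.0080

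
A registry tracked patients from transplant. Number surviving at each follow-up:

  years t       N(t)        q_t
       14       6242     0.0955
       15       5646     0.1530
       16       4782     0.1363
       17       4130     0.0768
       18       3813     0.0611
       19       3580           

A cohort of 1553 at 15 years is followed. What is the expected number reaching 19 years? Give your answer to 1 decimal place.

The relevant probability is 3580/5646 = 0.634077.
Expected number = 1553 × 0.634077 = 984.7.

984.7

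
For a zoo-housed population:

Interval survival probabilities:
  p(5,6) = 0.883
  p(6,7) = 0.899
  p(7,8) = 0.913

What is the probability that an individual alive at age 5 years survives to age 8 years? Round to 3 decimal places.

0.725

The overall survival probability is 0.883 × 0.899 × 0.913.
= 0.724755.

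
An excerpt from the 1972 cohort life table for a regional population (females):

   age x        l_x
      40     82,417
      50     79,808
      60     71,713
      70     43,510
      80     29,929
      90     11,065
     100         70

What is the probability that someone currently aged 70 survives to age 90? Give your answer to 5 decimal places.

We want 20p70 = l_90/l_70.
The conditional survival probability is l_90/l_70 = 11,065/43,510 = 0.254309.

0.25431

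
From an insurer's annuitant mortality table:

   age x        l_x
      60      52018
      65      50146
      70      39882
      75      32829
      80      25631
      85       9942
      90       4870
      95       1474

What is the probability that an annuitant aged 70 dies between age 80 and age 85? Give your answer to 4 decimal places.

This is the probability of reaching 80 but not 85, conditional on being alive at 70: (l_80 − l_85) / l_70.
= (25631 − 9942) / 39882 = 15689 / 39882 = 0.393385.

0.3934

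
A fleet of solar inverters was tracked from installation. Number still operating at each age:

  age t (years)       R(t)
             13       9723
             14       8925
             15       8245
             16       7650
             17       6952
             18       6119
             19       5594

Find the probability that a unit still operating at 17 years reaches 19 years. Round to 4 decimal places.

The conditional survival probability is R(19)/R(17) = 5594/6952 = 0.804661.

0.8047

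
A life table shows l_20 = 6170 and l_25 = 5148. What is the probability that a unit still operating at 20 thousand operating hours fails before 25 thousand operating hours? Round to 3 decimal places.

P(fail before 25 | operational at 20) = 1 − l_25/l_20 = 1 − 5148/6170 = (1022)/6170 = 0.165640.

0.166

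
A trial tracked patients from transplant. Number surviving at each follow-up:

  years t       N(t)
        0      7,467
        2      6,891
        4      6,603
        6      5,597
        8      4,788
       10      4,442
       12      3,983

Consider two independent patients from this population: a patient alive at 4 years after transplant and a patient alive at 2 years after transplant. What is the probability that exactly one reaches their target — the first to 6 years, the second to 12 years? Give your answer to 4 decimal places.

0.4458

p₁ = N(6)/N(4) = 5,597/6,603 = 0.847645; p₂ = N(12)/N(2) = 3,983/6,891 = 0.578000.
P(exactly one) = p₁(1−p₂) + (1−p₁)p₂ = 0.357706 + 0.088061 = 0.445767.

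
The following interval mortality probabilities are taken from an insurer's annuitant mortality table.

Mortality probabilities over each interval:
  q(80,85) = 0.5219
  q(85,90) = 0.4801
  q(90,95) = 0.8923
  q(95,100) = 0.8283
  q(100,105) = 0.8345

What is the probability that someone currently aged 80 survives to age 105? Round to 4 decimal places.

0.0008

P(survive 80→105) = (1 − 0.5219) × (1 − 0.4801) × (1 − 0.8923) × (1 − 0.8283) × (1 − 0.8345).
= 0.4781 × 0.5199 × 0.1077 × 0.1717 × 0.1655 = 0.000761.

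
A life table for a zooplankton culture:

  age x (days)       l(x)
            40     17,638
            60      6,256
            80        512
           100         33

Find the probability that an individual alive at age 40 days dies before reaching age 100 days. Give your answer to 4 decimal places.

P(die before 100 | alive at 40) = 1 − l(100)/l(40) = 1 − 33/17,638 = (17,605)/17,638 = 0.998129.

0.9981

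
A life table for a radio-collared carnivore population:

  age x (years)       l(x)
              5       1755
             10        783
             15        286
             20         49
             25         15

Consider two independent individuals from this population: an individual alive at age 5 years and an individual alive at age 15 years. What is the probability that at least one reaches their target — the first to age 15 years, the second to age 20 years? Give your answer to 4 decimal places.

p₁ = l(15)/l(5) = 286/1755 = 0.162963; p₂ = l(20)/l(15) = 49/286 = 0.171329.
P(at least one) = 1 − (1−p₁)(1−p₂) = 1 − 0.837037 × 0.828671 = 0.306372.

0.3064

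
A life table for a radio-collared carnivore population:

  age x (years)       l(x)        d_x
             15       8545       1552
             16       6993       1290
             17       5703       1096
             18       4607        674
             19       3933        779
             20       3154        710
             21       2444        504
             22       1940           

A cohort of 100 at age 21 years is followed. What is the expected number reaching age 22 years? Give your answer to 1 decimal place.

79.4

The relevant probability is 1940/2444 = 0.793781.
Expected number = 100 × 0.793781 = 79.4.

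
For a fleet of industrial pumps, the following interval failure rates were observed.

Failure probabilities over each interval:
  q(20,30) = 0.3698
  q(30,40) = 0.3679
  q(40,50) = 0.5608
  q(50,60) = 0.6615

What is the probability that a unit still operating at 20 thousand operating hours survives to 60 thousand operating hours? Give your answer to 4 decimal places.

P(survive 20→60) = (1 − 0.3698) × (1 − 0.3679) × (1 − 0.5608) × (1 − 0.6615).
= 0.6302 × 0.6321 × 0.4392 × 0.3385 = 0.059222.

0.0592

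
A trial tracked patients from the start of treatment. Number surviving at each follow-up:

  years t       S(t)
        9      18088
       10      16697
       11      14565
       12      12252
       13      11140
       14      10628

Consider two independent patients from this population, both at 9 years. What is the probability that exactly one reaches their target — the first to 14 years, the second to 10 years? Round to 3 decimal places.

p₁ = S(14)/S(9) = 10628/18088 = 0.587572; p₂ = S(10)/S(9) = 16697/18088 = 0.923098.
P(exactly one) = p₁(1−p₂) + (1−p₁)p₂ = 0.045185 + 0.380711 = 0.425897.

0.426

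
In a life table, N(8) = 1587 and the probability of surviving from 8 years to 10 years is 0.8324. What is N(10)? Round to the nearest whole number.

N(10) = N(8) × p = 1587 × 0.8324 = 1321.

1321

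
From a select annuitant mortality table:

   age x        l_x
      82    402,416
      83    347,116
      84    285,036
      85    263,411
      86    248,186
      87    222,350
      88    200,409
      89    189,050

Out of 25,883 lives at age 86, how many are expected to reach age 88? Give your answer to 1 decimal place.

20900.4

The relevant probability is 200,409/248,186 = 0.807495.
Expected number = 25,883 × 0.807495 = 20900.4.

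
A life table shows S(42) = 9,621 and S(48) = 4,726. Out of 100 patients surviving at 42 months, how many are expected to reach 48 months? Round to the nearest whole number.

49

The relevant probability is 4,726/9,621 = 0.491217.
Expected number = 100 × 0.491217 = 49.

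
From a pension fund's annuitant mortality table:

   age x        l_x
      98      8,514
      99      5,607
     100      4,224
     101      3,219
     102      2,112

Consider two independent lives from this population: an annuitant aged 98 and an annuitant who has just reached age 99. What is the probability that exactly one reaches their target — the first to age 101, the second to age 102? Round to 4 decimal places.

p₁ = l_101/l_98 = 3,219/8,514 = 0.378083; p₂ = l_102/l_99 = 2,112/5,607 = 0.376672.
P(exactly one) = p₁(1−p₂) + (1−p₁)p₂ = 0.235670 + 0.234259 = 0.469928.

0.4699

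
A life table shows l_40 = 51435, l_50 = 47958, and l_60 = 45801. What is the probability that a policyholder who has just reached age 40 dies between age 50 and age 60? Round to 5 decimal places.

We want 10|10q40 = (l_50 − l_60)/l_40.
This is the probability of reaching 50 but not 60, conditional on being alive at 40: (l_50 − l_60) / l_40.
= (47958 − 45801) / 51435 = 2157 / 51435 = 0.041936.

0.04194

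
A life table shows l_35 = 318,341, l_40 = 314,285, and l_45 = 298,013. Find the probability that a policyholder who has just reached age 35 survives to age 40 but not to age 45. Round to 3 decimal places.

We want 5|5q35 = (l_40 − l_45)/l_35.
This is the probability of reaching 40 but not 45, conditional on being alive at 35: (l_40 − l_45) / l_35.
= (314,285 − 298,013) / 318,341 = 16,272 / 318,341 = 0.051115.

0.051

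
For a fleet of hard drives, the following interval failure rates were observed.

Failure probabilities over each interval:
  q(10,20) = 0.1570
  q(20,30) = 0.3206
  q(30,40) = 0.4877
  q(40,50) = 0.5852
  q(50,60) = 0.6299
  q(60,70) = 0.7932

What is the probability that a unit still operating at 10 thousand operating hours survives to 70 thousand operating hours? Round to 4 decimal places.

0.0093

Chaining the interval survival probabilities: (1 − 0.1570) × (1 − 0.3206) × (1 − 0.4877) × (1 − 0.5852) × (1 − 0.6299) × (1 − 0.7932).
= 0.8430 × 0.6794 × 0.5123 × 0.4148 × 0.3701 × 0.2068 = 0.009315.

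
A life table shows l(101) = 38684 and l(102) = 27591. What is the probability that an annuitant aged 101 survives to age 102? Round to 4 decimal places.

0.7132

The conditional survival probability is l(102)/l(101) = 27591/38684 = 0.713241.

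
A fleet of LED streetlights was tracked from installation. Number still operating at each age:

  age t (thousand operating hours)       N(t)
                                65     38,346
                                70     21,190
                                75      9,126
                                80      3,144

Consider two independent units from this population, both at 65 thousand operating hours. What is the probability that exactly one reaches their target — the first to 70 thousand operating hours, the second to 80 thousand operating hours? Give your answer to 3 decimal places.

p₁ = N(70)/N(65) = 21,190/38,346 = 0.552600; p₂ = N(80)/N(65) = 3,144/38,346 = 0.081990.
P(exactly one) = p₁(1−p₂) + (1−p₁)p₂ = 0.507292 + 0.036682 = 0.543975.

0.544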